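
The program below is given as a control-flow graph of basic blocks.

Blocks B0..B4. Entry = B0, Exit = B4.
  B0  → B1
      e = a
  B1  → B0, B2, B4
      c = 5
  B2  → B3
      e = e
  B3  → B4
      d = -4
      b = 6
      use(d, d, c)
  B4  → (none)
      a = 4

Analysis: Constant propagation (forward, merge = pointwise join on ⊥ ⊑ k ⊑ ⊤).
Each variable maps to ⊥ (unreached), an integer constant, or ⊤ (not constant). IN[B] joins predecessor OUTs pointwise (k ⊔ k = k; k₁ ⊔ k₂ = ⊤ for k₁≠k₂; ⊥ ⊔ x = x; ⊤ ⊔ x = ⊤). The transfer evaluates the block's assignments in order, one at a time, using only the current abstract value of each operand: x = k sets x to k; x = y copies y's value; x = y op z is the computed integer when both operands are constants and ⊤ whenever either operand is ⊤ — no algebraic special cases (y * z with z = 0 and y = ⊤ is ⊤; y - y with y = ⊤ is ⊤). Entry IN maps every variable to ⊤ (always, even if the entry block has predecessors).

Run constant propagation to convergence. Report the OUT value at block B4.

Per-block solution:
  B0: | IN=(all ⊤) | OUT=(all ⊤)
  B1: | IN=(all ⊤) | OUT={c:5; rest ⊤}
  B2: | IN={c:5; rest ⊤} | OUT={c:5; rest ⊤}
  B3: | IN={c:5; rest ⊤} | OUT={b:6, c:5, d:-4; rest ⊤}
  B4: | IN={c:5; rest ⊤} | OUT={a:4, c:5; rest ⊤}

Merge at B4: IN[B4] = OUT[B1] ⊔ OUT[B3] = {a: ⊤, b: ⊤, c: 5, d: ⊤, e: ⊤, f: ⊤}
Applying B4's transfer function to that IN value gives OUT[B4] (row B4 above).

Answer: {a: 4, b: ⊤, c: 5, d: ⊤, e: ⊤, f: ⊤}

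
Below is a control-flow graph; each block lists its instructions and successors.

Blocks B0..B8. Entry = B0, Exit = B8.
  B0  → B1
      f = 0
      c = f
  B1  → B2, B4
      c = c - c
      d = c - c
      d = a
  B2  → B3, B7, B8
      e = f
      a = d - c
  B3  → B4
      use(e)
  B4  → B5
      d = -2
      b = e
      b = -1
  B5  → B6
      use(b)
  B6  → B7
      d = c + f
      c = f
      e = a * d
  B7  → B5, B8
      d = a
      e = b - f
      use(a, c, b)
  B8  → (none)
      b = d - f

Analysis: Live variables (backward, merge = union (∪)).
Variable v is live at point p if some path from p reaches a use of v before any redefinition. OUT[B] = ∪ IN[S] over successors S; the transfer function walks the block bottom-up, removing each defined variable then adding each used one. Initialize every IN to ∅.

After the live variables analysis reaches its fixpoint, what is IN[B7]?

Answer: {a, b, c, f}

Trace:
Per-block solution:
  B0:   IN={a, b, e}   OUT={a, b, c, e, f}
  B1:   IN={a, b, c, e, f}   OUT={a, b, c, d, e, f}
  B2:   IN={b, c, d, f}   OUT={a, b, c, d, e, f}
  B3:   IN={a, c, e, f}   OUT={a, c, e, f}
  B4:   IN={a, c, e, f}   OUT={a, b, c, f}
  B5:   IN={a, b, c, f}   OUT={a, b, c, f}
  B6:   IN={a, b, c, f}   OUT={a, b, c, f}
  B7:   IN={a, b, c, f}   OUT={a, b, c, d, f}
  B8:   IN={d, f}   OUT={}

Merge at B7: OUT[B7] = IN[B5] ⊔ IN[B8] = {a, b, c, d, f}
Applying B7's transfer function to that OUT value gives IN[B7] (row B7 above).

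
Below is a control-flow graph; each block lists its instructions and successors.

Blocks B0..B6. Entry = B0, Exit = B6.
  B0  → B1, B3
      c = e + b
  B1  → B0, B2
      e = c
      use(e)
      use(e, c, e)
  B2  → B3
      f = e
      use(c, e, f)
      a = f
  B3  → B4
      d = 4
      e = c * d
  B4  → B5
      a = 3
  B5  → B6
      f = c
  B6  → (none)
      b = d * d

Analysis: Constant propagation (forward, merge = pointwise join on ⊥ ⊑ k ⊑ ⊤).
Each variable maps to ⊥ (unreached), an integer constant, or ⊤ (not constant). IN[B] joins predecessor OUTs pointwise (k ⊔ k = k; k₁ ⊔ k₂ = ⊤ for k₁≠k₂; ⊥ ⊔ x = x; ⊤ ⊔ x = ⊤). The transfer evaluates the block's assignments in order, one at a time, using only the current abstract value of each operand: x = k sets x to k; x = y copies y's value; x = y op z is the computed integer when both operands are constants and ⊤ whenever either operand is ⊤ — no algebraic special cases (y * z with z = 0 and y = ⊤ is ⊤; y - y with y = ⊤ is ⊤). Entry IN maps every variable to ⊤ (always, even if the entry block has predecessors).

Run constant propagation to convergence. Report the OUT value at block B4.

Answer: {a: 3, b: ⊤, c: ⊤, d: 4, e: ⊤, f: ⊤}

Working:
Fixpoint table:
  B0: | IN=(all ⊤) | OUT=(all ⊤)
  B1: | IN=(all ⊤) | OUT=(all ⊤)
  B2: | IN=(all ⊤) | OUT=(all ⊤)
  B3: | IN=(all ⊤) | OUT={d:4; rest ⊤}
  B4: | IN={d:4; rest ⊤} | OUT={a:3, d:4; rest ⊤}
  B5: | IN={a:3, d:4; rest ⊤} | OUT={a:3, d:4; rest ⊤}
  B6: | IN={a:3, d:4; rest ⊤} | OUT={a:3, b:16, d:4; rest ⊤}

Merge at B4: IN[B4] = OUT[B3] = {a: ⊤, b: ⊤, c: ⊤, d: 4, e: ⊤, f: ⊤}
Applying B4's transfer function to that IN value gives OUT[B4] (row B4 above).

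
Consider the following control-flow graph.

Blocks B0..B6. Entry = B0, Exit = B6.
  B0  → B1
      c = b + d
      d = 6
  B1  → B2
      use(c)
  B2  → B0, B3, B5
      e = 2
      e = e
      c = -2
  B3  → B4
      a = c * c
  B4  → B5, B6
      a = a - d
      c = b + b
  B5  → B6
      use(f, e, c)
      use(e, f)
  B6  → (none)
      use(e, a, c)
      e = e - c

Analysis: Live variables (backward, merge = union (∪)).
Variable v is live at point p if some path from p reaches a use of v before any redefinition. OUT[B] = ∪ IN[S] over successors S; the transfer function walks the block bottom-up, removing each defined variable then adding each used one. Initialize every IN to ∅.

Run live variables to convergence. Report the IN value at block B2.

Answer: {a, b, d, f}

Trace:
Per-block solution:
  B0:   IN={a, b, d, f}   OUT={a, b, c, d, f}
  B1:   IN={a, b, c, d, f}   OUT={a, b, d, f}
  B2:   IN={a, b, d, f}   OUT={a, b, c, d, e, f}
  B3:   IN={b, c, d, e, f}   OUT={a, b, d, e, f}
  B4:   IN={a, b, d, e, f}   OUT={a, c, e, f}
  B5:   IN={a, c, e, f}   OUT={a, c, e}
  B6:   IN={a, c, e}   OUT={}

Merge at B2: OUT[B2] = IN[B0] ⊔ IN[B3] ⊔ IN[B5] = {a, b, c, d, e, f}
Applying B2's transfer function to that OUT value gives IN[B2] (row B2 above).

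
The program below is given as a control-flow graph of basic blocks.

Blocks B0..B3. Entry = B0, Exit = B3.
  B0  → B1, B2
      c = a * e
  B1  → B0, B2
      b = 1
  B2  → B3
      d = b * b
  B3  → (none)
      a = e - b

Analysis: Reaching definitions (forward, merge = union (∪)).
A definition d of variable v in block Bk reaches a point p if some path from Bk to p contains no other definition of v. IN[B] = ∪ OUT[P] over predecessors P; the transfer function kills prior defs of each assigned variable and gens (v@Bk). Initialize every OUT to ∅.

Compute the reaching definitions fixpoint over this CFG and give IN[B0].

Answer: {b@B1, c@B0}

Working:
Converged values:
  B0:   IN={b@B1, c@B0}   OUT={b@B1, c@B0}
  B1:   IN={b@B1, c@B0}   OUT={b@B1, c@B0}
  B2:   IN={b@B1, c@B0}   OUT={b@B1, c@B0, d@B2}
  B3:   IN={b@B1, c@B0, d@B2}   OUT={a@B3, b@B1, c@B0, d@B2}

Merge at B0 (entry node, so the boundary value {} is joined with the incoming edge(s)): IN[B0] = {} ⊔ OUT[B1] = {b@B1, c@B0}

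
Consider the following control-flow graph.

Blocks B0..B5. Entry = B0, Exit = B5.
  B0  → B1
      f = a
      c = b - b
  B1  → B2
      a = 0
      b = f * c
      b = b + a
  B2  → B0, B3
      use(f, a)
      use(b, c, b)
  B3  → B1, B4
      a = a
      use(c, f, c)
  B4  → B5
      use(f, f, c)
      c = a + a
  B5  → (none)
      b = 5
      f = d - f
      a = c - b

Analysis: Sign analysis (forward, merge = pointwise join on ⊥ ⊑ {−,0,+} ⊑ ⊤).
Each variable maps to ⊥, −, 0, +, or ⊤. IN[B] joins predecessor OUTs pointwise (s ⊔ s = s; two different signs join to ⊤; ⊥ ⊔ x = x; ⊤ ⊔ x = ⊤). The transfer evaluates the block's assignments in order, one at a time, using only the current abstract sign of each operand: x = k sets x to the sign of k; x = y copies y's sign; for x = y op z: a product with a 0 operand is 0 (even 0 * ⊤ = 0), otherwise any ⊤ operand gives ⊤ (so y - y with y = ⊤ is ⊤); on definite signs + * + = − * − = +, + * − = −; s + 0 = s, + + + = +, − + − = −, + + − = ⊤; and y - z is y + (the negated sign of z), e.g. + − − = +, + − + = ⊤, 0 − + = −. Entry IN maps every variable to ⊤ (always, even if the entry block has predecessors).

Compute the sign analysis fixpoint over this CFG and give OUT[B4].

Converged values:
  B0: | IN=(all ⊤) | OUT=(all ⊤)
  B1: | IN=(all ⊤) | OUT={a:0; rest ⊤}
  B2: | IN={a:0; rest ⊤} | OUT={a:0; rest ⊤}
  B3: | IN={a:0; rest ⊤} | OUT={a:0; rest ⊤}
  B4: | IN={a:0; rest ⊤} | OUT={a:0, c:0; rest ⊤}
  B5: | IN={a:0, c:0; rest ⊤} | OUT={a:-, b:+, c:0; rest ⊤}

Merge at B4: IN[B4] = OUT[B3] = {a: 0, b: ⊤, c: ⊤, d: ⊤, e: ⊤, f: ⊤}
Applying B4's transfer function to that IN value gives OUT[B4] (row B4 above).

Answer: {a: 0, b: ⊤, c: 0, d: ⊤, e: ⊤, f: ⊤}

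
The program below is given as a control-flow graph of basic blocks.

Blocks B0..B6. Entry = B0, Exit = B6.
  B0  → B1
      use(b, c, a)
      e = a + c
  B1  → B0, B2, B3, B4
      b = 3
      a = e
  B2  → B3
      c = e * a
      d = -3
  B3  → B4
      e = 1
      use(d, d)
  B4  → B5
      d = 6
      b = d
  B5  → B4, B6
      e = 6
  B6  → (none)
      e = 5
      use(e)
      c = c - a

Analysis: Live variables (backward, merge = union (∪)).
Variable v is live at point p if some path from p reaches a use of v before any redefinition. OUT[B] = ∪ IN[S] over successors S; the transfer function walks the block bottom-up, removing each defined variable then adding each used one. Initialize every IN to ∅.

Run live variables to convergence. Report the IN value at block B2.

Answer: {a, e}

Trace:
Converged values:
  B0:   IN={a, b, c, d}   OUT={c, d, e}
  B1:   IN={c, d, e}   OUT={a, b, c, d, e}
  B2:   IN={a, e}   OUT={a, c, d}
  B3:   IN={a, c, d}   OUT={a, c}
  B4:   IN={a, c}   OUT={a, c}
  B5:   IN={a, c}   OUT={a, c}
  B6:   IN={a, c}   OUT={}

Merge at B2: OUT[B2] = IN[B3] = {a, c, d}
Applying B2's transfer function to that OUT value gives IN[B2] (row B2 above).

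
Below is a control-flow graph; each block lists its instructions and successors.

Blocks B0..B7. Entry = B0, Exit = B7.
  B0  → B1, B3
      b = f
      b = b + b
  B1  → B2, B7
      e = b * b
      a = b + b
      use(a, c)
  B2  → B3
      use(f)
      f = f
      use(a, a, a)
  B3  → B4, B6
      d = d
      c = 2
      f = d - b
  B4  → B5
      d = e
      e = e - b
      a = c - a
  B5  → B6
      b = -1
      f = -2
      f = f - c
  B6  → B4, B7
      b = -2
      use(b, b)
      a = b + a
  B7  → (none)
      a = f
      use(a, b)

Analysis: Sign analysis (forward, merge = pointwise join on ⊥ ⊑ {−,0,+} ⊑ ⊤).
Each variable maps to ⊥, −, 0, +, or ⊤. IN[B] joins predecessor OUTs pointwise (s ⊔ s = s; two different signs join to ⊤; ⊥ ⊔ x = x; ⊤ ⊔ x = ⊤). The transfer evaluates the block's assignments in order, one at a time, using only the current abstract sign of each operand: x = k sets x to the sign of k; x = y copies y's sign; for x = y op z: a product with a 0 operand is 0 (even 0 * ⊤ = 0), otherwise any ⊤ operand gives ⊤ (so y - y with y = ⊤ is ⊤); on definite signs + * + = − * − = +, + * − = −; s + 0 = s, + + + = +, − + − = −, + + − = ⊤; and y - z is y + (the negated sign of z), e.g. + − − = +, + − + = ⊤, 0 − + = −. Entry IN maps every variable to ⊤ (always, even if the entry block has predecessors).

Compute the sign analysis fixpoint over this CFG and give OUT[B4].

Answer: {a: ⊤, b: ⊤, c: +, d: ⊤, e: ⊤, f: ⊤}

Working:
Converged values:
  B0: | IN=(all ⊤) | OUT=(all ⊤)
  B1: | IN=(all ⊤) | OUT=(all ⊤)
  B2: | IN=(all ⊤) | OUT=(all ⊤)
  B3: | IN=(all ⊤) | OUT={c:+; rest ⊤}
  B4: | IN={c:+; rest ⊤} | OUT={c:+; rest ⊤}
  B5: | IN={c:+; rest ⊤} | OUT={b:-, c:+, f:-; rest ⊤}
  B6: | IN={c:+; rest ⊤} | OUT={b:-, c:+; rest ⊤}
  B7: | IN=(all ⊤) | OUT=(all ⊤)

Merge at B4: IN[B4] = OUT[B3] ⊔ OUT[B6] = {a: ⊤, b: ⊤, c: +, d: ⊤, e: ⊤, f: ⊤}
Applying B4's transfer function to that IN value gives OUT[B4] (row B4 above).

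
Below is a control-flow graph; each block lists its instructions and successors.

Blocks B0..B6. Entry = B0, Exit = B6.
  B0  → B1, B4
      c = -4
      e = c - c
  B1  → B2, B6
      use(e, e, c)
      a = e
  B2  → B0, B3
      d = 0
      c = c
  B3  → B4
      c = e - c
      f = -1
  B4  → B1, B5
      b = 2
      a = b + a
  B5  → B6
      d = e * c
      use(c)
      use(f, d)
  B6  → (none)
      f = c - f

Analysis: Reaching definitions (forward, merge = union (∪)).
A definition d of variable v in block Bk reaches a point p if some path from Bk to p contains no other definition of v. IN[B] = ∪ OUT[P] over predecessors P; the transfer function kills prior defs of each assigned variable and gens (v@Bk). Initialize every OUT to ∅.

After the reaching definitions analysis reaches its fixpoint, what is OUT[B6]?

Fixpoint table:
  B0: | IN={a@B1, b@B4, c@B2, d@B2, e@B0, f@B3} | OUT={a@B1, b@B4, c@B0, d@B2, e@B0, f@B3}
  B1: | IN={a@B1, a@B4, b@B4, c@B0, c@B3, d@B2, e@B0, f@B3} | OUT={a@B1, b@B4, c@B0, c@B3, d@B2, e@B0, f@B3}
  B2: | IN={a@B1, b@B4, c@B0, c@B3, d@B2, e@B0, f@B3} | OUT={a@B1, b@B4, c@B2, d@B2, e@B0, f@B3}
  B3: | IN={a@B1, b@B4, c@B2, d@B2, e@B0, f@B3} | OUT={a@B1, b@B4, c@B3, d@B2, e@B0, f@B3}
  B4: | IN={a@B1, b@B4, c@B0, c@B3, d@B2, e@B0, f@B3} | OUT={a@B4, b@B4, c@B0, c@B3, d@B2, e@B0, f@B3}
  B5: | IN={a@B4, b@B4, c@B0, c@B3, d@B2, e@B0, f@B3} | OUT={a@B4, b@B4, c@B0, c@B3, d@B5, e@B0, f@B3}
  B6: | IN={a@B1, a@B4, b@B4, c@B0, c@B3, d@B2, d@B5, e@B0, f@B3} | OUT={a@B1, a@B4, b@B4, c@B0, c@B3, d@B2, d@B5, e@B0, f@B6}

Merge at B6: IN[B6] = OUT[B1] ⊔ OUT[B5] = {a@B1, a@B4, b@B4, c@B0, c@B3, d@B2, d@B5, e@B0, f@B3}
Applying B6's transfer function to that IN value gives OUT[B6] (row B6 above).

Answer: {a@B1, a@B4, b@B4, c@B0, c@B3, d@B2, d@B5, e@B0, f@B6}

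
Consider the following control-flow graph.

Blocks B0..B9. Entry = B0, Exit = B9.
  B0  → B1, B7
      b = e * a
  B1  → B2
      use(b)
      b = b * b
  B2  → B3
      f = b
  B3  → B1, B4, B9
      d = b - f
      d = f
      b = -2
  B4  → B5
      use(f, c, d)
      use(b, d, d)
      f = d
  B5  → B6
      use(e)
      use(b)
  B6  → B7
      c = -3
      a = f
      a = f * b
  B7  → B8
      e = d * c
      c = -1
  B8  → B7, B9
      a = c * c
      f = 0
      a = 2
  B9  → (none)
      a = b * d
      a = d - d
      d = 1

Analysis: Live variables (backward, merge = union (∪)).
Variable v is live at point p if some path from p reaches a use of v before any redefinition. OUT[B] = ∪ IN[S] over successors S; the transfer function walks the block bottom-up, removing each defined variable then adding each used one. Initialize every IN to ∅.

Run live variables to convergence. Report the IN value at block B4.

Answer: {b, c, d, e, f}

Trace:
Fixpoint table:
  B0:   IN={a, c, d, e}   OUT={b, c, d, e}
  B1:   IN={b, c, e}   OUT={b, c, e}
  B2:   IN={b, c, e}   OUT={b, c, e, f}
  B3:   IN={b, c, e, f}   OUT={b, c, d, e, f}
  B4:   IN={b, c, d, e, f}   OUT={b, d, e, f}
  B5:   IN={b, d, e, f}   OUT={b, d, f}
  B6:   IN={b, d, f}   OUT={b, c, d}
  B7:   IN={b, c, d}   OUT={b, c, d}
  B8:   IN={b, c, d}   OUT={b, c, d}
  B9:   IN={b, d}   OUT={}

Merge at B4: OUT[B4] = IN[B5] = {b, d, e, f}
Applying B4's transfer function to that OUT value gives IN[B4] (row B4 above).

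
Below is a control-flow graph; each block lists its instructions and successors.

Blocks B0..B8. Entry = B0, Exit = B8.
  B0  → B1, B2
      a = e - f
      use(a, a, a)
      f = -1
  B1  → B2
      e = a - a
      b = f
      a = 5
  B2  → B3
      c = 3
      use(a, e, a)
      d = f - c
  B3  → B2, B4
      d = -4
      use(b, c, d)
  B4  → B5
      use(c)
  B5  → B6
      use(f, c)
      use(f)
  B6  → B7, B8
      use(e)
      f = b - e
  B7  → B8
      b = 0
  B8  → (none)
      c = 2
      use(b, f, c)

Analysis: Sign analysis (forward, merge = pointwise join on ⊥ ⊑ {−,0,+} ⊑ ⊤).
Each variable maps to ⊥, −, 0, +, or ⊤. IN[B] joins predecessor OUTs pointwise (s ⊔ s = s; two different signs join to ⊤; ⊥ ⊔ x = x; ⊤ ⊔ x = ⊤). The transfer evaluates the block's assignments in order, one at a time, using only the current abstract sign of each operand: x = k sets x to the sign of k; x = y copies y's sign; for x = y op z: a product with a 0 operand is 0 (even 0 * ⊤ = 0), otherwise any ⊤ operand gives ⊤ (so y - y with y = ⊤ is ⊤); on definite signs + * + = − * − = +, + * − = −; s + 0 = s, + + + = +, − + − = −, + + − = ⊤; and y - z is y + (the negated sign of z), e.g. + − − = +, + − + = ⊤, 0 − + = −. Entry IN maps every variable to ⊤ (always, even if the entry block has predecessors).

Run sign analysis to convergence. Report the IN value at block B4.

Fixpoint table:
  B0:  IN=(all ⊤)  OUT={f:-; rest ⊤}
  B1:  IN={f:-; rest ⊤}  OUT={a:+, b:-, f:-; rest ⊤}
  B2:  IN={f:-; rest ⊤}  OUT={c:+, d:-, f:-; rest ⊤}
  B3:  IN={c:+, d:-, f:-; rest ⊤}  OUT={c:+, d:-, f:-; rest ⊤}
  B4:  IN={c:+, d:-, f:-; rest ⊤}  OUT={c:+, d:-, f:-; rest ⊤}
  B5:  IN={c:+, d:-, f:-; rest ⊤}  OUT={c:+, d:-, f:-; rest ⊤}
  B6:  IN={c:+, d:-, f:-; rest ⊤}  OUT={c:+, d:-; rest ⊤}
  B7:  IN={c:+, d:-; rest ⊤}  OUT={b:0, c:+, d:-; rest ⊤}
  B8:  IN={c:+, d:-; rest ⊤}  OUT={c:+, d:-; rest ⊤}

Merge at B4: IN[B4] = OUT[B3] = {a: ⊤, b: ⊤, c: +, d: -, e: ⊤, f: -}

Answer: {a: ⊤, b: ⊤, c: +, d: -, e: ⊤, f: -}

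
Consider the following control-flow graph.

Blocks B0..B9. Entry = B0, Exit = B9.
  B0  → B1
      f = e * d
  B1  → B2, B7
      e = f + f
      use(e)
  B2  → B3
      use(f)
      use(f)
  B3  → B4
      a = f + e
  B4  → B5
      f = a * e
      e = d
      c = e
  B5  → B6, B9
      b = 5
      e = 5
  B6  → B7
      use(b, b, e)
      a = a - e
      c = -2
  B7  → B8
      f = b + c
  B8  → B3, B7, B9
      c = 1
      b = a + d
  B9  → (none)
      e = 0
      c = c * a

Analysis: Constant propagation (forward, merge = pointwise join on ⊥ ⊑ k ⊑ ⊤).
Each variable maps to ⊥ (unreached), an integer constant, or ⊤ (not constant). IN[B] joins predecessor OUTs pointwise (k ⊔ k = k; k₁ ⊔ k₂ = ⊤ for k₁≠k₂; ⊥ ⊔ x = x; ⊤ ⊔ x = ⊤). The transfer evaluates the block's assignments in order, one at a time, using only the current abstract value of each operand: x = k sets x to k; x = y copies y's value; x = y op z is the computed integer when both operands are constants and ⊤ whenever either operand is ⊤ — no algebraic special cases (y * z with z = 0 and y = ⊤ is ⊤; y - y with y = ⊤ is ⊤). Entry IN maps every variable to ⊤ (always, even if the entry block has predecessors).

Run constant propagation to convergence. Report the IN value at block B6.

Answer: {a: ⊤, b: 5, c: ⊤, d: ⊤, e: 5, f: ⊤}

Trace:
Fixpoint table:
  B0:   IN=(all ⊤)   OUT=(all ⊤)
  B1:   IN=(all ⊤)   OUT=(all ⊤)
  B2:   IN=(all ⊤)   OUT=(all ⊤)
  B3:   IN=(all ⊤)   OUT=(all ⊤)
  B4:   IN=(all ⊤)   OUT=(all ⊤)
  B5:   IN=(all ⊤)   OUT={b:5, e:5; rest ⊤}
  B6:   IN={b:5, e:5; rest ⊤}   OUT={b:5, c:-2, e:5; rest ⊤}
  B7:   IN=(all ⊤)   OUT=(all ⊤)
  B8:   IN=(all ⊤)   OUT={c:1; rest ⊤}
  B9:   IN=(all ⊤)   OUT={e:0; rest ⊤}

Merge at B6: IN[B6] = OUT[B5] = {a: ⊤, b: 5, c: ⊤, d: ⊤, e: 5, f: ⊤}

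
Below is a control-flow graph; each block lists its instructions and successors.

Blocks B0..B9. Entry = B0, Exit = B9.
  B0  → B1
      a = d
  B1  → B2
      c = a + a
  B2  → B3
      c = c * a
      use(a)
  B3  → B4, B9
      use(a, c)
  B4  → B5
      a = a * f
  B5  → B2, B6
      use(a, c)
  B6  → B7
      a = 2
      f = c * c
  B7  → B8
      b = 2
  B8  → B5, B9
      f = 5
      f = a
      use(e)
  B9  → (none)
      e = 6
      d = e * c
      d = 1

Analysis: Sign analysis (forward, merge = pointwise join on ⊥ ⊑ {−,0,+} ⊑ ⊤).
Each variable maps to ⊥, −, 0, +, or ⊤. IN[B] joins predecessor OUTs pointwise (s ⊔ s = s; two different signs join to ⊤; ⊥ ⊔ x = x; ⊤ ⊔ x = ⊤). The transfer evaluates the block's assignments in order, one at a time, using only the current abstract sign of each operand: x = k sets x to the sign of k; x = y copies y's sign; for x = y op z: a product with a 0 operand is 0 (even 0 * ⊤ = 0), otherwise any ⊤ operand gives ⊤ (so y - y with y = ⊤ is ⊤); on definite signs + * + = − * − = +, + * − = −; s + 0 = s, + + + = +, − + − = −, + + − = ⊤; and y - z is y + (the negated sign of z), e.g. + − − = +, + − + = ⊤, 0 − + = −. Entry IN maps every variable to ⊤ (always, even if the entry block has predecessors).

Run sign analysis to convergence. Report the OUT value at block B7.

Answer: {a: +, b: +, c: ⊤, d: ⊤, e: ⊤, f: ⊤}

Trace:
Converged values:
  B0:  IN=(all ⊤)  OUT=(all ⊤)
  B1:  IN=(all ⊤)  OUT=(all ⊤)
  B2:  IN=(all ⊤)  OUT=(all ⊤)
  B3:  IN=(all ⊤)  OUT=(all ⊤)
  B4:  IN=(all ⊤)  OUT=(all ⊤)
  B5:  IN=(all ⊤)  OUT=(all ⊤)
  B6:  IN=(all ⊤)  OUT={a:+; rest ⊤}
  B7:  IN={a:+; rest ⊤}  OUT={a:+, b:+; rest ⊤}
  B8:  IN={a:+, b:+; rest ⊤}  OUT={a:+, b:+, f:+; rest ⊤}
  B9:  IN=(all ⊤)  OUT={d:+, e:+; rest ⊤}

Merge at B7: IN[B7] = OUT[B6] = {a: +, b: ⊤, c: ⊤, d: ⊤, e: ⊤, f: ⊤}
Applying B7's transfer function to that IN value gives OUT[B7] (row B7 above).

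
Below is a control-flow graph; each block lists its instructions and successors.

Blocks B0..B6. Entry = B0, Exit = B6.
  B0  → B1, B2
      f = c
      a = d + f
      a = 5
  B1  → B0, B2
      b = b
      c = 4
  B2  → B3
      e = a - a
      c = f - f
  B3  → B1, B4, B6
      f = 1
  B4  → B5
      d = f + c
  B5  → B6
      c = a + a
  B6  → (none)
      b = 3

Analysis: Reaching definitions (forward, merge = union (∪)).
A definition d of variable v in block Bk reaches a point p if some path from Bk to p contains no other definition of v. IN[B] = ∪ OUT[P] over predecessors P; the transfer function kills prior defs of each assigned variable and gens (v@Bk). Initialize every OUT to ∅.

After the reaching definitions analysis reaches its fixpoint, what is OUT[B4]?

Fixpoint table:
  B0:  IN={a@B0, b@B1, c@B1, e@B2, f@B0, f@B3}  OUT={a@B0, b@B1, c@B1, e@B2, f@B0}
  B1:  IN={a@B0, b@B1, c@B1, c@B2, e@B2, f@B0, f@B3}  OUT={a@B0, b@B1, c@B1, e@B2, f@B0, f@B3}
  B2:  IN={a@B0, b@B1, c@B1, e@B2, f@B0, f@B3}  OUT={a@B0, b@B1, c@B2, e@B2, f@B0, f@B3}
  B3:  IN={a@B0, b@B1, c@B2, e@B2, f@B0, f@B3}  OUT={a@B0, b@B1, c@B2, e@B2, f@B3}
  B4:  IN={a@B0, b@B1, c@B2, e@B2, f@B3}  OUT={a@B0, b@B1, c@B2, d@B4, e@B2, f@B3}
  B5:  IN={a@B0, b@B1, c@B2, d@B4, e@B2, f@B3}  OUT={a@B0, b@B1, c@B5, d@B4, e@B2, f@B3}
  B6:  IN={a@B0, b@B1, c@B2, c@B5, d@B4, e@B2, f@B3}  OUT={a@B0, b@B6, c@B2, c@B5, d@B4, e@B2, f@B3}

Merge at B4: IN[B4] = OUT[B3] = {a@B0, b@B1, c@B2, e@B2, f@B3}
Applying B4's transfer function to that IN value gives OUT[B4] (row B4 above).

Answer: {a@B0, b@B1, c@B2, d@B4, e@B2, f@B3}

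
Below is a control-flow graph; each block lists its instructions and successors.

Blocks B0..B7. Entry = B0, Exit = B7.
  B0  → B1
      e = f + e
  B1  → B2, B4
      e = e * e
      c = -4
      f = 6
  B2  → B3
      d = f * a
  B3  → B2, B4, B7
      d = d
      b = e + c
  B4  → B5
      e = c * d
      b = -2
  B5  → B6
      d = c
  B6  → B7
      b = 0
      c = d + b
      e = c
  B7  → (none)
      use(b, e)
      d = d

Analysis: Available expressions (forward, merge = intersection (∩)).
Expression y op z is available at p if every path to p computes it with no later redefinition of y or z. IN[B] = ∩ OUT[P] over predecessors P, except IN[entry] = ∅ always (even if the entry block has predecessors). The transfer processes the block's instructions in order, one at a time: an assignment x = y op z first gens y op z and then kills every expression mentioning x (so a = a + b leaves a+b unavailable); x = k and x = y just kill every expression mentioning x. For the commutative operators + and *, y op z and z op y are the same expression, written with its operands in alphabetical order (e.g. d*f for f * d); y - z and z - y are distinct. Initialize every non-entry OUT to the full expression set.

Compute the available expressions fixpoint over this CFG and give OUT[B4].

Fixpoint table:
  B0:  IN={}  OUT={}
  B1:  IN={}  OUT={}
  B2:  IN={}  OUT={a*f}
  B3:  IN={a*f}  OUT={a*f, c+e}
  B4:  IN={}  OUT={c*d}
  B5:  IN={c*d}  OUT={}
  B6:  IN={}  OUT={b+d}
  B7:  IN={}  OUT={}

Merge at B4: IN[B4] = OUT[B1] ∩ OUT[B3] = {}
Applying B4's transfer function to that IN value gives OUT[B4] (row B4 above).

Answer: {c*d}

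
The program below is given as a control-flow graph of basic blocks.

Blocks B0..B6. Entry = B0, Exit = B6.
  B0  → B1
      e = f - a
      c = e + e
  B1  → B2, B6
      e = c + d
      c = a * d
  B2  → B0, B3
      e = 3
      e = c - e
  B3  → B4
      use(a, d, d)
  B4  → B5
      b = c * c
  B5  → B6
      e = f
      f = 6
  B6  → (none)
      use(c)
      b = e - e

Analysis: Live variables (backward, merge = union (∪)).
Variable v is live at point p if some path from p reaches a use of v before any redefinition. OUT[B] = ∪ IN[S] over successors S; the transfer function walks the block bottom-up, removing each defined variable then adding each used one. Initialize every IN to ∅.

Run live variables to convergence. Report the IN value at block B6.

Answer: {c, e}

Derivation:
Per-block solution:
  B0:  IN={a, d, f}  OUT={a, c, d, f}
  B1:  IN={a, c, d, f}  OUT={a, c, d, e, f}
  B2:  IN={a, c, d, f}  OUT={a, c, d, f}
  B3:  IN={a, c, d, f}  OUT={c, f}
  B4:  IN={c, f}  OUT={c, f}
  B5:  IN={c, f}  OUT={c, e}
  B6:  IN={c, e}  OUT={}

B6 is the boundary node: OUT[B6] = {}
Applying B6's transfer function to that OUT value gives IN[B6] (row B6 above).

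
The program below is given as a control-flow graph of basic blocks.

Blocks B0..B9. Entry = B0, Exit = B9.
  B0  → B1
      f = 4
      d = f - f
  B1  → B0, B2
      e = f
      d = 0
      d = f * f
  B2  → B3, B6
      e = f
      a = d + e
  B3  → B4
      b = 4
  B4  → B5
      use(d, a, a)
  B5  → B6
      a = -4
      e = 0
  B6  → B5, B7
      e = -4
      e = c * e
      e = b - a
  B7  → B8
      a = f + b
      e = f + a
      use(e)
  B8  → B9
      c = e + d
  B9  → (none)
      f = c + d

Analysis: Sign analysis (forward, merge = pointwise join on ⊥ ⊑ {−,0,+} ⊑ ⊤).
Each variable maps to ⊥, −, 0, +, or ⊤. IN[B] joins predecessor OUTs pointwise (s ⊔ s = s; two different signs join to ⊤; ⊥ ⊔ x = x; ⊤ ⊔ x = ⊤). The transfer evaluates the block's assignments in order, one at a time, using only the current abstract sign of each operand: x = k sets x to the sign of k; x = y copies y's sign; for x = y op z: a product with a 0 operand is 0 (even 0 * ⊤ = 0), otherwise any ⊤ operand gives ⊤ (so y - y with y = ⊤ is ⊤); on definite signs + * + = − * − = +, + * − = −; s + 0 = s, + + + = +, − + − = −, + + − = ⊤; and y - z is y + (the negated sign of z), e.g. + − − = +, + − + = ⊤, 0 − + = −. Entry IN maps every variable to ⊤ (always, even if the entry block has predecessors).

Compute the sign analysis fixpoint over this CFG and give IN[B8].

Per-block solution:
  B0: | IN=(all ⊤) | OUT={f:+; rest ⊤}
  B1: | IN={f:+; rest ⊤} | OUT={d:+, e:+, f:+; rest ⊤}
  B2: | IN={d:+, e:+, f:+; rest ⊤} | OUT={a:+, d:+, e:+, f:+; rest ⊤}
  B3: | IN={a:+, d:+, e:+, f:+; rest ⊤} | OUT={a:+, b:+, d:+, e:+, f:+; rest ⊤}
  B4: | IN={a:+, b:+, d:+, e:+, f:+; rest ⊤} | OUT={a:+, b:+, d:+, e:+, f:+; rest ⊤}
  B5: | IN={d:+, f:+; rest ⊤} | OUT={a:-, d:+, e:0, f:+; rest ⊤}
  B6: | IN={d:+, f:+; rest ⊤} | OUT={d:+, f:+; rest ⊤}
  B7: | IN={d:+, f:+; rest ⊤} | OUT={d:+, f:+; rest ⊤}
  B8: | IN={d:+, f:+; rest ⊤} | OUT={d:+, f:+; rest ⊤}
  B9: | IN={d:+, f:+; rest ⊤} | OUT={d:+; rest ⊤}

Merge at B8: IN[B8] = OUT[B7] = {a: ⊤, b: ⊤, c: ⊤, d: +, e: ⊤, f: +}

Answer: {a: ⊤, b: ⊤, c: ⊤, d: +, e: ⊤, f: +}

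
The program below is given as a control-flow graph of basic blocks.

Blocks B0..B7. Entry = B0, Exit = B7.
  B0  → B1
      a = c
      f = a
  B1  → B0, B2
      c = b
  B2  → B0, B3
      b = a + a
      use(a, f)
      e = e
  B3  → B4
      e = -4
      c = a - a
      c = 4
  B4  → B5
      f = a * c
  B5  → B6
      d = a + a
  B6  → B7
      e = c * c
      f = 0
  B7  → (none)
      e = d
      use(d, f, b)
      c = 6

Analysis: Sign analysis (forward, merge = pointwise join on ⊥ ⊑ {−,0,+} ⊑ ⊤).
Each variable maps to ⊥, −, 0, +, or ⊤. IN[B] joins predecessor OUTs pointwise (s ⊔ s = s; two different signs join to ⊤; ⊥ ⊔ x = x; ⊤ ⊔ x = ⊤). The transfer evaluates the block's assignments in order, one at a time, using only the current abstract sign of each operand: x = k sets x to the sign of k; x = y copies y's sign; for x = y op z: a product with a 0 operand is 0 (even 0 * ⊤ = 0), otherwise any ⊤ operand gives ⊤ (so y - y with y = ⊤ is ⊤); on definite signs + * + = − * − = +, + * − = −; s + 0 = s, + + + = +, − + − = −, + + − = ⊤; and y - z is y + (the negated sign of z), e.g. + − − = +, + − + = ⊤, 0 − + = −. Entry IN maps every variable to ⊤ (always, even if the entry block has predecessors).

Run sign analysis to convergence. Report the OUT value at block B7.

Fixpoint table:
  B0:   IN=(all ⊤)   OUT=(all ⊤)
  B1:   IN=(all ⊤)   OUT=(all ⊤)
  B2:   IN=(all ⊤)   OUT=(all ⊤)
  B3:   IN=(all ⊤)   OUT={c:+, e:-; rest ⊤}
  B4:   IN={c:+, e:-; rest ⊤}   OUT={c:+, e:-; rest ⊤}
  B5:   IN={c:+, e:-; rest ⊤}   OUT={c:+, e:-; rest ⊤}
  B6:   IN={c:+, e:-; rest ⊤}   OUT={c:+, e:+, f:0; rest ⊤}
  B7:   IN={c:+, e:+, f:0; rest ⊤}   OUT={c:+, f:0; rest ⊤}

Merge at B7: IN[B7] = OUT[B6] = {a: ⊤, b: ⊤, c: +, d: ⊤, e: +, f: 0}
Applying B7's transfer function to that IN value gives OUT[B7] (row B7 above).

Answer: {a: ⊤, b: ⊤, c: +, d: ⊤, e: ⊤, f: 0}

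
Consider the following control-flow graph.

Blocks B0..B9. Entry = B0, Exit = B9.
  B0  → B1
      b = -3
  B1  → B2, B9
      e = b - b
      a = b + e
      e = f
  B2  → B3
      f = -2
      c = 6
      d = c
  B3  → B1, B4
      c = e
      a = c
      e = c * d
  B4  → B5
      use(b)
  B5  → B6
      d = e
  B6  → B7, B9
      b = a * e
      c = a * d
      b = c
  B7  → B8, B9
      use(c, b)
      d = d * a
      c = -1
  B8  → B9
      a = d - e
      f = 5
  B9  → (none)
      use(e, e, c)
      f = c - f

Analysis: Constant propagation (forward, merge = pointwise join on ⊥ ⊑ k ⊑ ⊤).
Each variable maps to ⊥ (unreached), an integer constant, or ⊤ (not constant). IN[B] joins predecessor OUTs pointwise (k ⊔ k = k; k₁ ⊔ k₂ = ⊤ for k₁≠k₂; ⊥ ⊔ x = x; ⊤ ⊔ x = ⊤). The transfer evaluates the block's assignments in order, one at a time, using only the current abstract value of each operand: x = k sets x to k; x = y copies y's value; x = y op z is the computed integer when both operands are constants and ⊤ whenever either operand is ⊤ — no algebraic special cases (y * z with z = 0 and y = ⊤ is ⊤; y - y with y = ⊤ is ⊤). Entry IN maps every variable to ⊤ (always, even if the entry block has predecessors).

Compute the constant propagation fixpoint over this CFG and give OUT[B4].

Answer: {a: ⊤, b: -3, c: ⊤, d: 6, e: ⊤, f: -2}

Derivation:
Fixpoint table:
  B0:  IN=(all ⊤)  OUT={b:-3; rest ⊤}
  B1:  IN={b:-3; rest ⊤}  OUT={a:-3, b:-3; rest ⊤}
  B2:  IN={a:-3, b:-3; rest ⊤}  OUT={a:-3, b:-3, c:6, d:6, f:-2; rest ⊤}
  B3:  IN={a:-3, b:-3, c:6, d:6, f:-2; rest ⊤}  OUT={b:-3, d:6, f:-2; rest ⊤}
  B4:  IN={b:-3, d:6, f:-2; rest ⊤}  OUT={b:-3, d:6, f:-2; rest ⊤}
  B5:  IN={b:-3, d:6, f:-2; rest ⊤}  OUT={b:-3, f:-2; rest ⊤}
  B6:  IN={b:-3, f:-2; rest ⊤}  OUT={f:-2; rest ⊤}
  B7:  IN={f:-2; rest ⊤}  OUT={c:-1, f:-2; rest ⊤}
  B8:  IN={c:-1, f:-2; rest ⊤}  OUT={c:-1, f:5; rest ⊤}
  B9:  IN=(all ⊤)  OUT=(all ⊤)

Merge at B4: IN[B4] = OUT[B3] = {a: ⊤, b: -3, c: ⊤, d: 6, e: ⊤, f: -2}
Applying B4's transfer function to that IN value gives OUT[B4] (row B4 above).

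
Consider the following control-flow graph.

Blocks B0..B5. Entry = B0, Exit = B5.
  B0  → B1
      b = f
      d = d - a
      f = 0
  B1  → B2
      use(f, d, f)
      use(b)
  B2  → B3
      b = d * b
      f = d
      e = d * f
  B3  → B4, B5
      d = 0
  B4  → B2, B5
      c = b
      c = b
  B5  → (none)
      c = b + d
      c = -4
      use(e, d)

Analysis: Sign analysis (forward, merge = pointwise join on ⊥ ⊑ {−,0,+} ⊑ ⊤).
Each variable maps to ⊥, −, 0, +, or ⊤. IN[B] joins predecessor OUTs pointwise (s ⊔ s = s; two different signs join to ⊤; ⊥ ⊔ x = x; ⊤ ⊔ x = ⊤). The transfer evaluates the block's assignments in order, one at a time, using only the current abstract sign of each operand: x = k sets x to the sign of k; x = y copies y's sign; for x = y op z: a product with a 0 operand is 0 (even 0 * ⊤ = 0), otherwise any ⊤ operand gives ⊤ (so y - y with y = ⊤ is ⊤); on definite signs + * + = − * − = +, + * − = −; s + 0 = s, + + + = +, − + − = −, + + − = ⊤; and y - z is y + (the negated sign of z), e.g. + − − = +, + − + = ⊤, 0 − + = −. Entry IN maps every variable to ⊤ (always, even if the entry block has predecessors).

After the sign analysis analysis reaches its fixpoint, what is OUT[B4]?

Answer: {a: ⊤, b: ⊤, c: ⊤, d: 0, e: ⊤, f: ⊤}

Trace:
Fixpoint table:
  B0: | IN=(all ⊤) | OUT={f:0; rest ⊤}
  B1: | IN={f:0; rest ⊤} | OUT={f:0; rest ⊤}
  B2: | IN=(all ⊤) | OUT=(all ⊤)
  B3: | IN=(all ⊤) | OUT={d:0; rest ⊤}
  B4: | IN={d:0; rest ⊤} | OUT={d:0; rest ⊤}
  B5: | IN={d:0; rest ⊤} | OUT={c:-, d:0; rest ⊤}

Merge at B4: IN[B4] = OUT[B3] = {a: ⊤, b: ⊤, c: ⊤, d: 0, e: ⊤, f: ⊤}
Applying B4's transfer function to that IN value gives OUT[B4] (row B4 above).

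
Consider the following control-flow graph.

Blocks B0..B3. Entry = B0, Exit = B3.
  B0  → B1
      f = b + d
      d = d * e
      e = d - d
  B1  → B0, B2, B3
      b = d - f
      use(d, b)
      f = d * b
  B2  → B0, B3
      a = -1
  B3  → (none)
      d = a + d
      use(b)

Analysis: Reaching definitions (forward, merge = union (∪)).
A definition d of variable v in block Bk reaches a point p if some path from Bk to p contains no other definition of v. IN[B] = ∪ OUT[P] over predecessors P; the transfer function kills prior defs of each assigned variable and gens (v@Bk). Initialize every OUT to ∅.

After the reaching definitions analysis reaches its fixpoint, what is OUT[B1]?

Answer: {a@B2, b@B1, d@B0, e@B0, f@B1}

Trace:
Converged values:
  B0:  IN={a@B2, b@B1, d@B0, e@B0, f@B1}  OUT={a@B2, b@B1, d@B0, e@B0, f@B0}
  B1:  IN={a@B2, b@B1, d@B0, e@B0, f@B0}  OUT={a@B2, b@B1, d@B0, e@B0, f@B1}
  B2:  IN={a@B2, b@B1, d@B0, e@B0, f@B1}  OUT={a@B2, b@B1, d@B0, e@B0, f@B1}
  B3:  IN={a@B2, b@B1, d@B0, e@B0, f@B1}  OUT={a@B2, b@B1, d@B3, e@B0, f@B1}

Merge at B1: IN[B1] = OUT[B0] = {a@B2, b@B1, d@B0, e@B0, f@B0}
Applying B1's transfer function to that IN value gives OUT[B1] (row B1 above).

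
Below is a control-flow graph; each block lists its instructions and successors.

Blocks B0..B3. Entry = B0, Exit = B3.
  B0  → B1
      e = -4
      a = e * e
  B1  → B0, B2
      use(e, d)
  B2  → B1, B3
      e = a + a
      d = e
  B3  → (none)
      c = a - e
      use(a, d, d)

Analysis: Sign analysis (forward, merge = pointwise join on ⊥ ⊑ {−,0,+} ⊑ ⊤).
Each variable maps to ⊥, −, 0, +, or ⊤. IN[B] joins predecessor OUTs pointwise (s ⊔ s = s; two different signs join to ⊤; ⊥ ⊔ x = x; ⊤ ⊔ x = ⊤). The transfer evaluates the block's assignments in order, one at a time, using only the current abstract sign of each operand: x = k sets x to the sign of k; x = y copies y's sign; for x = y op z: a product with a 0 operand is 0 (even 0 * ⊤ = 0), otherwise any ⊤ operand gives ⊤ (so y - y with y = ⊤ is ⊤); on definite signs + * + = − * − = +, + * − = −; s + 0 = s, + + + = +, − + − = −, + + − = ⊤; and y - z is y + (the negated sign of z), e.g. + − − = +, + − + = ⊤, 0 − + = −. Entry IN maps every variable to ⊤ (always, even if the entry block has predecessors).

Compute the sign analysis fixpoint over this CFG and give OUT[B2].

Converged values:
  B0:  IN=(all ⊤)  OUT={a:+, e:-; rest ⊤}
  B1:  IN={a:+; rest ⊤}  OUT={a:+; rest ⊤}
  B2:  IN={a:+; rest ⊤}  OUT={a:+, d:+, e:+; rest ⊤}
  B3:  IN={a:+, d:+, e:+; rest ⊤}  OUT={a:+, d:+, e:+; rest ⊤}

Merge at B2: IN[B2] = OUT[B1] = {a: +, b: ⊤, c: ⊤, d: ⊤, e: ⊤, f: ⊤}
Applying B2's transfer function to that IN value gives OUT[B2] (row B2 above).

Answer: {a: +, b: ⊤, c: ⊤, d: +, e: +, f: ⊤}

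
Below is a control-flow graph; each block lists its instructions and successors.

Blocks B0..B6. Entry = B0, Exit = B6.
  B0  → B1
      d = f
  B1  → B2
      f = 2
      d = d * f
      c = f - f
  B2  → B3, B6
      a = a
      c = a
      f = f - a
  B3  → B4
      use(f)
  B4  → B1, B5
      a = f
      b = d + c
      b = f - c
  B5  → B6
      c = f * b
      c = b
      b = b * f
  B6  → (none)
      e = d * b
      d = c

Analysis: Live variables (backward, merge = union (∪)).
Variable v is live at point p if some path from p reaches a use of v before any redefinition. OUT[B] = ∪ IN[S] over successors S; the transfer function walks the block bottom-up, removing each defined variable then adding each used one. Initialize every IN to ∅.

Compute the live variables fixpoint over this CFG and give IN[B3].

Per-block solution:
  B0: | IN={a, b, f} | OUT={a, b, d}
  B1: | IN={a, b, d} | OUT={a, b, d, f}
  B2: | IN={a, b, d, f} | OUT={b, c, d, f}
  B3: | IN={c, d, f} | OUT={c, d, f}
  B4: | IN={c, d, f} | OUT={a, b, d, f}
  B5: | IN={b, d, f} | OUT={b, c, d}
  B6: | IN={b, c, d} | OUT={}

Merge at B3: OUT[B3] = IN[B4] = {c, d, f}
Applying B3's transfer function to that OUT value gives IN[B3] (row B3 above).

Answer: {c, d, f}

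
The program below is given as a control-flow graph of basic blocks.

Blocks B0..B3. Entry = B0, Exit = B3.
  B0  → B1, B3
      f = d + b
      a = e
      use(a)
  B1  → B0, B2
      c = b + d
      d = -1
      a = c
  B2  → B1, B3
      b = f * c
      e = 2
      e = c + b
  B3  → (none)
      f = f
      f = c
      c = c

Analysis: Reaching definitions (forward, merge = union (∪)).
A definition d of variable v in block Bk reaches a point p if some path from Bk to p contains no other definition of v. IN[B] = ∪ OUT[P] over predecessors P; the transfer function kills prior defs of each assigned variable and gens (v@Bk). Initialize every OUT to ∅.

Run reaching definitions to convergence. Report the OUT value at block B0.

Answer: {a@B0, b@B2, c@B1, d@B1, e@B2, f@B0}

Working:
Per-block solution:
  B0:   IN={a@B1, b@B2, c@B1, d@B1, e@B2, f@B0}   OUT={a@B0, b@B2, c@B1, d@B1, e@B2, f@B0}
  B1:   IN={a@B0, a@B1, b@B2, c@B1, d@B1, e@B2, f@B0}   OUT={a@B1, b@B2, c@B1, d@B1, e@B2, f@B0}
  B2:   IN={a@B1, b@B2, c@B1, d@B1, e@B2, f@B0}   OUT={a@B1, b@B2, c@B1, d@B1, e@B2, f@B0}
  B3:   IN={a@B0, a@B1, b@B2, c@B1, d@B1, e@B2, f@B0}   OUT={a@B0, a@B1, b@B2, c@B3, d@B1, e@B2, f@B3}

Merge at B0 (entry node, so the boundary value {} is joined with the incoming edge(s)): IN[B0] = {} ⊔ OUT[B1] = {a@B1, b@B2, c@B1, d@B1, e@B2, f@B0}
Applying B0's transfer function to that IN value gives OUT[B0] (row B0 above).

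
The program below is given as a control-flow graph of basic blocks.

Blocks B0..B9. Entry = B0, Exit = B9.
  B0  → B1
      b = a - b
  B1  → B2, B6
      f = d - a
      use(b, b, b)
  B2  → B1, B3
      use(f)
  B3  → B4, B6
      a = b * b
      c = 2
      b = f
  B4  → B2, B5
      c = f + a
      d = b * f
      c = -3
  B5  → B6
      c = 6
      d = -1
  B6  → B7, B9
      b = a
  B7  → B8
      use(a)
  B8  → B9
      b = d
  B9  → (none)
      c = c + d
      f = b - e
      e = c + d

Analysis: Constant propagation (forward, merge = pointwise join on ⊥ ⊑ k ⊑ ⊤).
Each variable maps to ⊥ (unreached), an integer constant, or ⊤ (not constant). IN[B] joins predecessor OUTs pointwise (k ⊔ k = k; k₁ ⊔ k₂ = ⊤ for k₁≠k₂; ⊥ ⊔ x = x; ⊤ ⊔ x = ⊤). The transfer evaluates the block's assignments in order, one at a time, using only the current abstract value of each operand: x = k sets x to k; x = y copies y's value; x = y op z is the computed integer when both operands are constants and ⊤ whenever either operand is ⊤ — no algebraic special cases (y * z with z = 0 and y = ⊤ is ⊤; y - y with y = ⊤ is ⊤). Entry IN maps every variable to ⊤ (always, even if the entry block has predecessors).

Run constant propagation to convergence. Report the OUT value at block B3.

Per-block solution:
  B0:   IN=(all ⊤)   OUT=(all ⊤)
  B1:   IN=(all ⊤)   OUT=(all ⊤)
  B2:   IN=(all ⊤)   OUT=(all ⊤)
  B3:   IN=(all ⊤)   OUT={c:2; rest ⊤}
  B4:   IN={c:2; rest ⊤}   OUT={c:-3; rest ⊤}
  B5:   IN={c:-3; rest ⊤}   OUT={c:6, d:-1; rest ⊤}
  B6:   IN=(all ⊤)   OUT=(all ⊤)
  B7:   IN=(all ⊤)   OUT=(all ⊤)
  B8:   IN=(all ⊤)   OUT=(all ⊤)
  B9:   IN=(all ⊤)   OUT=(all ⊤)

Merge at B3: IN[B3] = OUT[B2] = {a: ⊤, b: ⊤, c: ⊤, d: ⊤, e: ⊤, f: ⊤}
Applying B3's transfer function to that IN value gives OUT[B3] (row B3 above).

Answer: {a: ⊤, b: ⊤, c: 2, d: ⊤, e: ⊤, f: ⊤}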